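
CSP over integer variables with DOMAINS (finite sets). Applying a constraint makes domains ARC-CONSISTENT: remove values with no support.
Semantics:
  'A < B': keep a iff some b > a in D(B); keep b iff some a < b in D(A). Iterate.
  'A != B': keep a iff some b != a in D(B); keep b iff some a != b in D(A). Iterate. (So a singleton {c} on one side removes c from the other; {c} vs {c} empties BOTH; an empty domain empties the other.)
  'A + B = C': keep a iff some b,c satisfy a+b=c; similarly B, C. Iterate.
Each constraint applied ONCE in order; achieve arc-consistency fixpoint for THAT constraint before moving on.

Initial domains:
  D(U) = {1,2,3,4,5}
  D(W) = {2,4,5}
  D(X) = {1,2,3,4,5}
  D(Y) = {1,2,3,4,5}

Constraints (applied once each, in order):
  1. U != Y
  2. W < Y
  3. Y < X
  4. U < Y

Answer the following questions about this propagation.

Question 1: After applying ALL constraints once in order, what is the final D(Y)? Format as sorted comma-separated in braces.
Constraint 1 (U != Y) on D(U)={1,2,3,4,5} D(Y)={1,2,3,4,5}: no change
Constraint 2 (W < Y) on D(W)={2,4,5} D(Y)={1,2,3,4,5}: W {2,4,5}->{2,4}; Y {1,2,3,4,5}->{3,4,5}
Constraint 3 (Y < X) on D(Y)={3,4,5} D(X)={1,2,3,4,5}: Y {3,4,5}->{3,4}; X {1,2,3,4,5}->{4,5}
Constraint 4 (U < Y) on D(U)={1,2,3,4,5} D(Y)={3,4}: U {1,2,3,4,5}->{1,2,3}
So after all 4 constraints: D(Y) = {3,4}

Answer: {3,4}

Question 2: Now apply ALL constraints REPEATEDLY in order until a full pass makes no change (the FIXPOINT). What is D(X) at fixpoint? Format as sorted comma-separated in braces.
pass 0 (initial): D(X)={1,2,3,4,5}
pass 1: U {1,2,3,4,5}->{1,2,3}; W {2,4,5}->{2,4}; X {1,2,3,4,5}->{4,5}; Y {1,2,3,4,5}->{3,4}
pass 2: W {2,4}->{2}
pass 3: no change
Fixpoint after 3 passes: D(X) = {4,5}

Answer: {4,5}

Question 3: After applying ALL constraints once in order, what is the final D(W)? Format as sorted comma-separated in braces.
Answer: {2,4}

Derivation:
Constraint 1 (U != Y) on D(U)={1,2,3,4,5} D(Y)={1,2,3,4,5}: no change
Constraint 2 (W < Y) on D(W)={2,4,5} D(Y)={1,2,3,4,5}: W {2,4,5}->{2,4}; Y {1,2,3,4,5}->{3,4,5}
Constraint 3 (Y < X) on D(Y)={3,4,5} D(X)={1,2,3,4,5}: Y {3,4,5}->{3,4}; X {1,2,3,4,5}->{4,5}
Constraint 4 (U < Y) on D(U)={1,2,3,4,5} D(Y)={3,4}: U {1,2,3,4,5}->{1,2,3}
So after all 4 constraints: D(W) = {2,4}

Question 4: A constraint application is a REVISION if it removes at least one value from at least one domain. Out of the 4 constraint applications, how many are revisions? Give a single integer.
Answer: 3

Derivation:
Constraint 1 (U != Y) on D(U)={1,2,3,4,5} D(Y)={1,2,3,4,5}: no change => not a revision
Constraint 2 (W < Y) on D(W)={2,4,5} D(Y)={1,2,3,4,5}: W {2,4,5}->{2,4}; Y {1,2,3,4,5}->{3,4,5} => REVISION
Constraint 3 (Y < X) on D(Y)={3,4,5} D(X)={1,2,3,4,5}: Y {3,4,5}->{3,4}; X {1,2,3,4,5}->{4,5} => REVISION
Constraint 4 (U < Y) on D(U)={1,2,3,4,5} D(Y)={3,4}: U {1,2,3,4,5}->{1,2,3} => REVISION
Total revisions = 3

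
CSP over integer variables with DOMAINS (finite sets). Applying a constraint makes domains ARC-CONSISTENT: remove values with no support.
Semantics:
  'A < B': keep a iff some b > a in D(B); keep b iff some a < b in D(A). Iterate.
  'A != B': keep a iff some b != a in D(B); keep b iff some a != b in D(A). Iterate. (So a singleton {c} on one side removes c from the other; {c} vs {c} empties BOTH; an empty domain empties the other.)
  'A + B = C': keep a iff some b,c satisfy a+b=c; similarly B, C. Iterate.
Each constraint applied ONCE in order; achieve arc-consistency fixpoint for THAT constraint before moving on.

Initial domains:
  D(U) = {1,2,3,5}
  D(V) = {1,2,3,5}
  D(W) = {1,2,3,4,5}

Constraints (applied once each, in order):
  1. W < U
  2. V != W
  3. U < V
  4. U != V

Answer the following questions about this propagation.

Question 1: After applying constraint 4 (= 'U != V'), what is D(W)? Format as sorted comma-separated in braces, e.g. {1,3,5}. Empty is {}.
Constraint 1 (W < U) on D(W)={1,2,3,4,5} D(U)={1,2,3,5}: W {1,2,3,4,5}->{1,2,3,4}; U {1,2,3,5}->{2,3,5}
Constraint 2 (V != W) on D(V)={1,2,3,5} D(W)={1,2,3,4}: no change
Constraint 3 (U < V) on D(U)={2,3,5} D(V)={1,2,3,5}: U {2,3,5}->{2,3}; V {1,2,3,5}->{3,5}
Constraint 4 (U != V) on D(U)={2,3} D(V)={3,5}: no change
So after constraint 4: D(W) = {1,2,3,4}

Answer: {1,2,3,4}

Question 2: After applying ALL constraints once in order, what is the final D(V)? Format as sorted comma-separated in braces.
Constraint 1 (W < U) on D(W)={1,2,3,4,5} D(U)={1,2,3,5}: W {1,2,3,4,5}->{1,2,3,4}; U {1,2,3,5}->{2,3,5}
Constraint 2 (V != W) on D(V)={1,2,3,5} D(W)={1,2,3,4}: no change
Constraint 3 (U < V) on D(U)={2,3,5} D(V)={1,2,3,5}: U {2,3,5}->{2,3}; V {1,2,3,5}->{3,5}
Constraint 4 (U != V) on D(U)={2,3} D(V)={3,5}: no change
So after all 4 constraints: D(V) = {3,5}

Answer: {3,5}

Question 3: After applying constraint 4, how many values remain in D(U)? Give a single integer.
Answer: 2

Derivation:
Constraint 1 (W < U) on D(W)={1,2,3,4,5} D(U)={1,2,3,5}: W {1,2,3,4,5}->{1,2,3,4}; U {1,2,3,5}->{2,3,5}
Constraint 2 (V != W) on D(V)={1,2,3,5} D(W)={1,2,3,4}: no change
Constraint 3 (U < V) on D(U)={2,3,5} D(V)={1,2,3,5}: U {2,3,5}->{2,3}; V {1,2,3,5}->{3,5}
Constraint 4 (U != V) on D(U)={2,3} D(V)={3,5}: no change
So after constraint 4: D(U)={2,3}, size = 2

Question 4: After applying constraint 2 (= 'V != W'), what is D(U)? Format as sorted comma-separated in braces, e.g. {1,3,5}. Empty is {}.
Answer: {2,3,5}

Derivation:
Constraint 1 (W < U) on D(W)={1,2,3,4,5} D(U)={1,2,3,5}: W {1,2,3,4,5}->{1,2,3,4}; U {1,2,3,5}->{2,3,5}
Constraint 2 (V != W) on D(V)={1,2,3,5} D(W)={1,2,3,4}: no change
So after constraint 2: D(U) = {2,3,5}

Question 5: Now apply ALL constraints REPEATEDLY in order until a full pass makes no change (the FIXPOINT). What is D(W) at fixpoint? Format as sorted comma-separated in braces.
Answer: {1,2}

Derivation:
pass 0 (initial): D(W)={1,2,3,4,5}
pass 1: U {1,2,3,5}->{2,3}; V {1,2,3,5}->{3,5}; W {1,2,3,4,5}->{1,2,3,4}
pass 2: W {1,2,3,4}->{1,2}
pass 3: no change
Fixpoint after 3 passes: D(W) = {1,2}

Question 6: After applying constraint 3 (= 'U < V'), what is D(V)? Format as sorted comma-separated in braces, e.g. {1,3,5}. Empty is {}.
Constraint 1 (W < U) on D(W)={1,2,3,4,5} D(U)={1,2,3,5}: W {1,2,3,4,5}->{1,2,3,4}; U {1,2,3,5}->{2,3,5}
Constraint 2 (V != W) on D(V)={1,2,3,5} D(W)={1,2,3,4}: no change
Constraint 3 (U < V) on D(U)={2,3,5} D(V)={1,2,3,5}: U {2,3,5}->{2,3}; V {1,2,3,5}->{3,5}
So after constraint 3: D(V) = {3,5}

Answer: {3,5}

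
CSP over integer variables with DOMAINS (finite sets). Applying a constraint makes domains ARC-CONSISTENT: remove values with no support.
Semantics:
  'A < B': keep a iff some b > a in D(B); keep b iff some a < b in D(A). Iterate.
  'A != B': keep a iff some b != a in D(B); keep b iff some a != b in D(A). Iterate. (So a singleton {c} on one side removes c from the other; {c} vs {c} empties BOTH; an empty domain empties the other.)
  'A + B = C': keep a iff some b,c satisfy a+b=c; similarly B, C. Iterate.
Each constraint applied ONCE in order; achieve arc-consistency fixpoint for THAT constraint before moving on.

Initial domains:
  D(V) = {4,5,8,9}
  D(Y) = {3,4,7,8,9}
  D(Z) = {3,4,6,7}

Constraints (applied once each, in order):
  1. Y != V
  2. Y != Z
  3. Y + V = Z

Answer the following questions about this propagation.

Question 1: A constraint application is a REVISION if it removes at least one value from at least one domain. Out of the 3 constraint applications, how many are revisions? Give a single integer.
Constraint 1 (Y != V) on D(Y)={3,4,7,8,9} D(V)={4,5,8,9}: no change => not a revision
Constraint 2 (Y != Z) on D(Y)={3,4,7,8,9} D(Z)={3,4,6,7}: no change => not a revision
Constraint 3 (Y + V = Z) on D(Y)={3,4,7,8,9} D(V)={4,5,8,9} D(Z)={3,4,6,7}: Y {3,4,7,8,9}->{3}; V {4,5,8,9}->{4}; Z {3,4,6,7}->{7} => REVISION
Total revisions = 1

Answer: 1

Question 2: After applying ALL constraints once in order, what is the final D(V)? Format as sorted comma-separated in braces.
Constraint 1 (Y != V) on D(Y)={3,4,7,8,9} D(V)={4,5,8,9}: no change
Constraint 2 (Y != Z) on D(Y)={3,4,7,8,9} D(Z)={3,4,6,7}: no change
Constraint 3 (Y + V = Z) on D(Y)={3,4,7,8,9} D(V)={4,5,8,9} D(Z)={3,4,6,7}: Y {3,4,7,8,9}->{3}; V {4,5,8,9}->{4}; Z {3,4,6,7}->{7}
So after all 3 constraints: D(V) = {4}

Answer: {4}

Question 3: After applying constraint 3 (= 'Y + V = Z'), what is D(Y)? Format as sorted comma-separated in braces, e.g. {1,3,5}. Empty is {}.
Answer: {3}

Derivation:
Constraint 1 (Y != V) on D(Y)={3,4,7,8,9} D(V)={4,5,8,9}: no change
Constraint 2 (Y != Z) on D(Y)={3,4,7,8,9} D(Z)={3,4,6,7}: no change
Constraint 3 (Y + V = Z) on D(Y)={3,4,7,8,9} D(V)={4,5,8,9} D(Z)={3,4,6,7}: Y {3,4,7,8,9}->{3}; V {4,5,8,9}->{4}; Z {3,4,6,7}->{7}
So after constraint 3: D(Y) = {3}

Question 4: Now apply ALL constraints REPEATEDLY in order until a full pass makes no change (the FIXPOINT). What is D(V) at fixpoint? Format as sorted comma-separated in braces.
pass 0 (initial): D(V)={4,5,8,9}
pass 1: V {4,5,8,9}->{4}; Y {3,4,7,8,9}->{3}; Z {3,4,6,7}->{7}
pass 2: no change
Fixpoint after 2 passes: D(V) = {4}

Answer: {4}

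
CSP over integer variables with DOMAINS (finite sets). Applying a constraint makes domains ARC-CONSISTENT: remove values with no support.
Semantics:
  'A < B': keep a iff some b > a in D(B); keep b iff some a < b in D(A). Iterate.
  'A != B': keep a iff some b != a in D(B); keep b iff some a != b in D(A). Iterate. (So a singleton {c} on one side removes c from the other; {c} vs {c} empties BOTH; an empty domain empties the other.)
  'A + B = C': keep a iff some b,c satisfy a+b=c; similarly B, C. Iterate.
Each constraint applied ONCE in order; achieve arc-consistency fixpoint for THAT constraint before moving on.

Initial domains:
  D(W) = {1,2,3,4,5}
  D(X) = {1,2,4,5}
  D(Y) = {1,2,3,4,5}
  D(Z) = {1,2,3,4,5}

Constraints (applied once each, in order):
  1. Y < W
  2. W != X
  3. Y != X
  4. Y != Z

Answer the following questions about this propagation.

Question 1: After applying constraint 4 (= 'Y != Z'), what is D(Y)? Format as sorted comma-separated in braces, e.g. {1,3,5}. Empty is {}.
Answer: {1,2,3,4}

Derivation:
Constraint 1 (Y < W) on D(Y)={1,2,3,4,5} D(W)={1,2,3,4,5}: Y {1,2,3,4,5}->{1,2,3,4}; W {1,2,3,4,5}->{2,3,4,5}
Constraint 2 (W != X) on D(W)={2,3,4,5} D(X)={1,2,4,5}: no change
Constraint 3 (Y != X) on D(Y)={1,2,3,4} D(X)={1,2,4,5}: no change
Constraint 4 (Y != Z) on D(Y)={1,2,3,4} D(Z)={1,2,3,4,5}: no change
So after constraint 4: D(Y) = {1,2,3,4}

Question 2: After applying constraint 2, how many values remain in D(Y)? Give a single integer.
Constraint 1 (Y < W) on D(Y)={1,2,3,4,5} D(W)={1,2,3,4,5}: Y {1,2,3,4,5}->{1,2,3,4}; W {1,2,3,4,5}->{2,3,4,5}
Constraint 2 (W != X) on D(W)={2,3,4,5} D(X)={1,2,4,5}: no change
So after constraint 2: D(Y)={1,2,3,4}, size = 4

Answer: 4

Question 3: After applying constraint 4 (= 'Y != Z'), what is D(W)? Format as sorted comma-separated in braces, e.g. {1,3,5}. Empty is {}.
Constraint 1 (Y < W) on D(Y)={1,2,3,4,5} D(W)={1,2,3,4,5}: Y {1,2,3,4,5}->{1,2,3,4}; W {1,2,3,4,5}->{2,3,4,5}
Constraint 2 (W != X) on D(W)={2,3,4,5} D(X)={1,2,4,5}: no change
Constraint 3 (Y != X) on D(Y)={1,2,3,4} D(X)={1,2,4,5}: no change
Constraint 4 (Y != Z) on D(Y)={1,2,3,4} D(Z)={1,2,3,4,5}: no change
So after constraint 4: D(W) = {2,3,4,5}

Answer: {2,3,4,5}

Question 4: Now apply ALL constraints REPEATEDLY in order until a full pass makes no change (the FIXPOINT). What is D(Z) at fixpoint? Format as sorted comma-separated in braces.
pass 0 (initial): D(Z)={1,2,3,4,5}
pass 1: W {1,2,3,4,5}->{2,3,4,5}; Y {1,2,3,4,5}->{1,2,3,4}
pass 2: no change
Fixpoint after 2 passes: D(Z) = {1,2,3,4,5}

Answer: {1,2,3,4,5}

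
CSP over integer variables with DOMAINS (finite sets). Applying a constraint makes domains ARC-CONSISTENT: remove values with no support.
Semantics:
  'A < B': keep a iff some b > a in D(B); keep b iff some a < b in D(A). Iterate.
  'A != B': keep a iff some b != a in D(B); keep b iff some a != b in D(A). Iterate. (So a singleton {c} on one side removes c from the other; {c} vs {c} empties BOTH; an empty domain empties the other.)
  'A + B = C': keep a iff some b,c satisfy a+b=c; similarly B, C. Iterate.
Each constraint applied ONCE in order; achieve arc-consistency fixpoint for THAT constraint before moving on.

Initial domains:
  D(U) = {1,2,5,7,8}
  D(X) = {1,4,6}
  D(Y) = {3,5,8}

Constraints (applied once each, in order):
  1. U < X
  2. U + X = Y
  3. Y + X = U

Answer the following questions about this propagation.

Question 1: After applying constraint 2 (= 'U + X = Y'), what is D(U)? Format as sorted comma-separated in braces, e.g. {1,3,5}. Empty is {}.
Answer: {1,2}

Derivation:
Constraint 1 (U < X) on D(U)={1,2,5,7,8} D(X)={1,4,6}: U {1,2,5,7,8}->{1,2,5}; X {1,4,6}->{4,6}
Constraint 2 (U + X = Y) on D(U)={1,2,5} D(X)={4,6} D(Y)={3,5,8}: U {1,2,5}->{1,2}; Y {3,5,8}->{5,8}
So after constraint 2: D(U) = {1,2}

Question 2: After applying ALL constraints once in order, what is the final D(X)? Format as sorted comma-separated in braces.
Answer: {}

Derivation:
Constraint 1 (U < X) on D(U)={1,2,5,7,8} D(X)={1,4,6}: U {1,2,5,7,8}->{1,2,5}; X {1,4,6}->{4,6}
Constraint 2 (U + X = Y) on D(U)={1,2,5} D(X)={4,6} D(Y)={3,5,8}: U {1,2,5}->{1,2}; Y {3,5,8}->{5,8}
Constraint 3 (Y + X = U) on D(Y)={5,8} D(X)={4,6} D(U)={1,2}: Y {5,8}->{}; X {4,6}->{}; U {1,2}->{}
So after all 3 constraints: D(X) = {}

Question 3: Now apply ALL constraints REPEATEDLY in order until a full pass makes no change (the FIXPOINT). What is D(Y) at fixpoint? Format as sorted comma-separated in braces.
pass 0 (initial): D(Y)={3,5,8}
pass 1: U {1,2,5,7,8}->{}; X {1,4,6}->{}; Y {3,5,8}->{}
pass 2: no change
Fixpoint after 2 passes: D(Y) = {}

Answer: {}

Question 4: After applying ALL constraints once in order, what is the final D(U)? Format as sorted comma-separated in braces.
Constraint 1 (U < X) on D(U)={1,2,5,7,8} D(X)={1,4,6}: U {1,2,5,7,8}->{1,2,5}; X {1,4,6}->{4,6}
Constraint 2 (U + X = Y) on D(U)={1,2,5} D(X)={4,6} D(Y)={3,5,8}: U {1,2,5}->{1,2}; Y {3,5,8}->{5,8}
Constraint 3 (Y + X = U) on D(Y)={5,8} D(X)={4,6} D(U)={1,2}: Y {5,8}->{}; X {4,6}->{}; U {1,2}->{}
So after all 3 constraints: D(U) = {}

Answer: {}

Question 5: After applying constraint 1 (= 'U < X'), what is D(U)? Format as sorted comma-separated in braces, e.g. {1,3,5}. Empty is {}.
Answer: {1,2,5}

Derivation:
Constraint 1 (U < X) on D(U)={1,2,5,7,8} D(X)={1,4,6}: U {1,2,5,7,8}->{1,2,5}; X {1,4,6}->{4,6}
So after constraint 1: D(U) = {1,2,5}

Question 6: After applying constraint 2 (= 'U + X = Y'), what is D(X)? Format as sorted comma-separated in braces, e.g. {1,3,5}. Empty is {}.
Answer: {4,6}

Derivation:
Constraint 1 (U < X) on D(U)={1,2,5,7,8} D(X)={1,4,6}: U {1,2,5,7,8}->{1,2,5}; X {1,4,6}->{4,6}
Constraint 2 (U + X = Y) on D(U)={1,2,5} D(X)={4,6} D(Y)={3,5,8}: U {1,2,5}->{1,2}; Y {3,5,8}->{5,8}
So after constraint 2: D(X) = {4,6}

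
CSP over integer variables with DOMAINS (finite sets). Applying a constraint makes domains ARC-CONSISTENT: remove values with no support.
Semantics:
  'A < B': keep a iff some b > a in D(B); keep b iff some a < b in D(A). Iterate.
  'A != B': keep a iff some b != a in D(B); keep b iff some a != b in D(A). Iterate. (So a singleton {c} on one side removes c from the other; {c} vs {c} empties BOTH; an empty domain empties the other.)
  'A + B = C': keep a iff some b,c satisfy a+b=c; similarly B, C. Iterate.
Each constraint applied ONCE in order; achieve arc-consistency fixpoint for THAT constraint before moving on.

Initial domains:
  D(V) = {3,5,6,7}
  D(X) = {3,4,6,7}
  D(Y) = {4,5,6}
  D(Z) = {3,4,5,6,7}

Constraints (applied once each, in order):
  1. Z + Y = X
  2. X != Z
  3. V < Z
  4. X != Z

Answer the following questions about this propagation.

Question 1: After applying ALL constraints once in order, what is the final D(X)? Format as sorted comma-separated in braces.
Answer: {}

Derivation:
Constraint 1 (Z + Y = X) on D(Z)={3,4,5,6,7} D(Y)={4,5,6} D(X)={3,4,6,7}: Z {3,4,5,6,7}->{3}; Y {4,5,6}->{4}; X {3,4,6,7}->{7}
Constraint 2 (X != Z) on D(X)={7} D(Z)={3}: no change
Constraint 3 (V < Z) on D(V)={3,5,6,7} D(Z)={3}: V {3,5,6,7}->{}; Z {3}->{}
Constraint 4 (X != Z) on D(X)={7} D(Z)={}: X {7}->{}
So after all 4 constraints: D(X) = {}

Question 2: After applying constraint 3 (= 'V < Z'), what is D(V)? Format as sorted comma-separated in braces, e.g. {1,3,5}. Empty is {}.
Answer: {}

Derivation:
Constraint 1 (Z + Y = X) on D(Z)={3,4,5,6,7} D(Y)={4,5,6} D(X)={3,4,6,7}: Z {3,4,5,6,7}->{3}; Y {4,5,6}->{4}; X {3,4,6,7}->{7}
Constraint 2 (X != Z) on D(X)={7} D(Z)={3}: no change
Constraint 3 (V < Z) on D(V)={3,5,6,7} D(Z)={3}: V {3,5,6,7}->{}; Z {3}->{}
So after constraint 3: D(V) = {}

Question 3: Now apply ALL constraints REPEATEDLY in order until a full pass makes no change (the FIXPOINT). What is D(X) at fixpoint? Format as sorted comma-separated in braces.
Answer: {}

Derivation:
pass 0 (initial): D(X)={3,4,6,7}
pass 1: V {3,5,6,7}->{}; X {3,4,6,7}->{}; Y {4,5,6}->{4}; Z {3,4,5,6,7}->{}
pass 2: Y {4}->{}
pass 3: no change
Fixpoint after 3 passes: D(X) = {}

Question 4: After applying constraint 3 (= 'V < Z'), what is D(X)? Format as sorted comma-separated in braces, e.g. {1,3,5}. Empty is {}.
Answer: {7}

Derivation:
Constraint 1 (Z + Y = X) on D(Z)={3,4,5,6,7} D(Y)={4,5,6} D(X)={3,4,6,7}: Z {3,4,5,6,7}->{3}; Y {4,5,6}->{4}; X {3,4,6,7}->{7}
Constraint 2 (X != Z) on D(X)={7} D(Z)={3}: no change
Constraint 3 (V < Z) on D(V)={3,5,6,7} D(Z)={3}: V {3,5,6,7}->{}; Z {3}->{}
So after constraint 3: D(X) = {7}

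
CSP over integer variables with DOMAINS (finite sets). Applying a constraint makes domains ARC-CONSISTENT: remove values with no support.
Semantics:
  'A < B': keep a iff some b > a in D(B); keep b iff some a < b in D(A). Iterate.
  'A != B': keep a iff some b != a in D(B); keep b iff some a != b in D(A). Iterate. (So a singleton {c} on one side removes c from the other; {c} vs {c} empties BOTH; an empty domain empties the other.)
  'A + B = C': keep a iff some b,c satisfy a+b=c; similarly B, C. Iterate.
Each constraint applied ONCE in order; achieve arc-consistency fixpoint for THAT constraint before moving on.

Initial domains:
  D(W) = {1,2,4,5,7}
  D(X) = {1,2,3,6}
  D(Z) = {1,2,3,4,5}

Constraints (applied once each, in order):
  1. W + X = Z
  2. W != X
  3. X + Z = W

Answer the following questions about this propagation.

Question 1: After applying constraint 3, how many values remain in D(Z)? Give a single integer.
Answer: 2

Derivation:
Constraint 1 (W + X = Z) on D(W)={1,2,4,5,7} D(X)={1,2,3,6} D(Z)={1,2,3,4,5}: W {1,2,4,5,7}->{1,2,4}; X {1,2,3,6}->{1,2,3}; Z {1,2,3,4,5}->{2,3,4,5}
Constraint 2 (W != X) on D(W)={1,2,4} D(X)={1,2,3}: no change
Constraint 3 (X + Z = W) on D(X)={1,2,3} D(Z)={2,3,4,5} D(W)={1,2,4}: X {1,2,3}->{1,2}; Z {2,3,4,5}->{2,3}; W {1,2,4}->{4}
So after constraint 3: D(Z)={2,3}, size = 2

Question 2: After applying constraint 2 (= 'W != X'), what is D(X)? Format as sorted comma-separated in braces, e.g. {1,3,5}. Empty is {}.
Answer: {1,2,3}

Derivation:
Constraint 1 (W + X = Z) on D(W)={1,2,4,5,7} D(X)={1,2,3,6} D(Z)={1,2,3,4,5}: W {1,2,4,5,7}->{1,2,4}; X {1,2,3,6}->{1,2,3}; Z {1,2,3,4,5}->{2,3,4,5}
Constraint 2 (W != X) on D(W)={1,2,4} D(X)={1,2,3}: no change
So after constraint 2: D(X) = {1,2,3}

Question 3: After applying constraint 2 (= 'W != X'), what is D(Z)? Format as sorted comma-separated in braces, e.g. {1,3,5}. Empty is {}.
Constraint 1 (W + X = Z) on D(W)={1,2,4,5,7} D(X)={1,2,3,6} D(Z)={1,2,3,4,5}: W {1,2,4,5,7}->{1,2,4}; X {1,2,3,6}->{1,2,3}; Z {1,2,3,4,5}->{2,3,4,5}
Constraint 2 (W != X) on D(W)={1,2,4} D(X)={1,2,3}: no change
So after constraint 2: D(Z) = {2,3,4,5}

Answer: {2,3,4,5}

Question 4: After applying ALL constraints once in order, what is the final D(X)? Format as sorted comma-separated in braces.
Constraint 1 (W + X = Z) on D(W)={1,2,4,5,7} D(X)={1,2,3,6} D(Z)={1,2,3,4,5}: W {1,2,4,5,7}->{1,2,4}; X {1,2,3,6}->{1,2,3}; Z {1,2,3,4,5}->{2,3,4,5}
Constraint 2 (W != X) on D(W)={1,2,4} D(X)={1,2,3}: no change
Constraint 3 (X + Z = W) on D(X)={1,2,3} D(Z)={2,3,4,5} D(W)={1,2,4}: X {1,2,3}->{1,2}; Z {2,3,4,5}->{2,3}; W {1,2,4}->{4}
So after all 3 constraints: D(X) = {1,2}

Answer: {1,2}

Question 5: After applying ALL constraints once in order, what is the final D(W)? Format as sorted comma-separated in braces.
Answer: {4}

Derivation:
Constraint 1 (W + X = Z) on D(W)={1,2,4,5,7} D(X)={1,2,3,6} D(Z)={1,2,3,4,5}: W {1,2,4,5,7}->{1,2,4}; X {1,2,3,6}->{1,2,3}; Z {1,2,3,4,5}->{2,3,4,5}
Constraint 2 (W != X) on D(W)={1,2,4} D(X)={1,2,3}: no change
Constraint 3 (X + Z = W) on D(X)={1,2,3} D(Z)={2,3,4,5} D(W)={1,2,4}: X {1,2,3}->{1,2}; Z {2,3,4,5}->{2,3}; W {1,2,4}->{4}
So after all 3 constraints: D(W) = {4}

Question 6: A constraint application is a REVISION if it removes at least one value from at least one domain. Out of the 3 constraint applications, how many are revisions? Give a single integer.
Constraint 1 (W + X = Z) on D(W)={1,2,4,5,7} D(X)={1,2,3,6} D(Z)={1,2,3,4,5}: W {1,2,4,5,7}->{1,2,4}; X {1,2,3,6}->{1,2,3}; Z {1,2,3,4,5}->{2,3,4,5} => REVISION
Constraint 2 (W != X) on D(W)={1,2,4} D(X)={1,2,3}: no change => not a revision
Constraint 3 (X + Z = W) on D(X)={1,2,3} D(Z)={2,3,4,5} D(W)={1,2,4}: X {1,2,3}->{1,2}; Z {2,3,4,5}->{2,3}; W {1,2,4}->{4} => REVISION
Total revisions = 2

Answer: 2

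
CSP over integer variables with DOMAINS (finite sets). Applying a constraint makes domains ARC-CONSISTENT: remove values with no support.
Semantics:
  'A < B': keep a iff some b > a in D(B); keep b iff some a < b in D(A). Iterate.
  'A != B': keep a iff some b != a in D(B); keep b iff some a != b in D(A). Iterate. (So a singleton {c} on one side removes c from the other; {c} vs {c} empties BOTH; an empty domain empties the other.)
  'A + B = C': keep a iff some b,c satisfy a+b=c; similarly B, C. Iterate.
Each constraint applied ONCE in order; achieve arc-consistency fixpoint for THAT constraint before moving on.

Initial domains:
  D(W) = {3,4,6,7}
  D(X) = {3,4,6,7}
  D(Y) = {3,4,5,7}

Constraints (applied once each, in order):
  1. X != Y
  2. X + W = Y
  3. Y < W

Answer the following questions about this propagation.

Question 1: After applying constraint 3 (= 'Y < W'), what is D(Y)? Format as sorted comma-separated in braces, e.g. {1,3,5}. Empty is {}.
Answer: {}

Derivation:
Constraint 1 (X != Y) on D(X)={3,4,6,7} D(Y)={3,4,5,7}: no change
Constraint 2 (X + W = Y) on D(X)={3,4,6,7} D(W)={3,4,6,7} D(Y)={3,4,5,7}: X {3,4,6,7}->{3,4}; W {3,4,6,7}->{3,4}; Y {3,4,5,7}->{7}
Constraint 3 (Y < W) on D(Y)={7} D(W)={3,4}: Y {7}->{}; W {3,4}->{}
So after constraint 3: D(Y) = {}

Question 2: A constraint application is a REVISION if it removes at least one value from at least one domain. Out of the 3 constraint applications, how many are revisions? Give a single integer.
Answer: 2

Derivation:
Constraint 1 (X != Y) on D(X)={3,4,6,7} D(Y)={3,4,5,7}: no change => not a revision
Constraint 2 (X + W = Y) on D(X)={3,4,6,7} D(W)={3,4,6,7} D(Y)={3,4,5,7}: X {3,4,6,7}->{3,4}; W {3,4,6,7}->{3,4}; Y {3,4,5,7}->{7} => REVISION
Constraint 3 (Y < W) on D(Y)={7} D(W)={3,4}: Y {7}->{}; W {3,4}->{} => REVISION
Total revisions = 2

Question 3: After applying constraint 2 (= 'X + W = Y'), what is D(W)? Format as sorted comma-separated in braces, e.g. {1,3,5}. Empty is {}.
Constraint 1 (X != Y) on D(X)={3,4,6,7} D(Y)={3,4,5,7}: no change
Constraint 2 (X + W = Y) on D(X)={3,4,6,7} D(W)={3,4,6,7} D(Y)={3,4,5,7}: X {3,4,6,7}->{3,4}; W {3,4,6,7}->{3,4}; Y {3,4,5,7}->{7}
So after constraint 2: D(W) = {3,4}

Answer: {3,4}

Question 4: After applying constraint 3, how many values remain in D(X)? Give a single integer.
Constraint 1 (X != Y) on D(X)={3,4,6,7} D(Y)={3,4,5,7}: no change
Constraint 2 (X + W = Y) on D(X)={3,4,6,7} D(W)={3,4,6,7} D(Y)={3,4,5,7}: X {3,4,6,7}->{3,4}; W {3,4,6,7}->{3,4}; Y {3,4,5,7}->{7}
Constraint 3 (Y < W) on D(Y)={7} D(W)={3,4}: Y {7}->{}; W {3,4}->{}
So after constraint 3: D(X)={3,4}, size = 2

Answer: 2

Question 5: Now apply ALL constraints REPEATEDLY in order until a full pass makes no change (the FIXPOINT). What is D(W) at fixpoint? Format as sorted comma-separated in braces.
pass 0 (initial): D(W)={3,4,6,7}
pass 1: W {3,4,6,7}->{}; X {3,4,6,7}->{3,4}; Y {3,4,5,7}->{}
pass 2: X {3,4}->{}
pass 3: no change
Fixpoint after 3 passes: D(W) = {}

Answer: {}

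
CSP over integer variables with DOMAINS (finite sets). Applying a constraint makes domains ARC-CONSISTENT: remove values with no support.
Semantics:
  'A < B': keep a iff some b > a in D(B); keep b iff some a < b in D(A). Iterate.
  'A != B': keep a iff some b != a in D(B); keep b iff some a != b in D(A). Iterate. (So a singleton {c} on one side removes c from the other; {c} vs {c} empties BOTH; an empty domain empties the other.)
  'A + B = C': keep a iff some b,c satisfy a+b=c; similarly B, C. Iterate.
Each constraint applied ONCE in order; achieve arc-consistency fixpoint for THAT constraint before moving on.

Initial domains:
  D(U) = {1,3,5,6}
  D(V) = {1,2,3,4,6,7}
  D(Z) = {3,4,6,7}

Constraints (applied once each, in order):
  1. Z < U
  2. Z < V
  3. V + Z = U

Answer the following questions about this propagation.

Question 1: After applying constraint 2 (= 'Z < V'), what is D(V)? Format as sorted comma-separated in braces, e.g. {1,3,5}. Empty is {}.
Constraint 1 (Z < U) on D(Z)={3,4,6,7} D(U)={1,3,5,6}: Z {3,4,6,7}->{3,4}; U {1,3,5,6}->{5,6}
Constraint 2 (Z < V) on D(Z)={3,4} D(V)={1,2,3,4,6,7}: V {1,2,3,4,6,7}->{4,6,7}
So after constraint 2: D(V) = {4,6,7}

Answer: {4,6,7}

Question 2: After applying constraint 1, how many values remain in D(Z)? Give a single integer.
Answer: 2

Derivation:
Constraint 1 (Z < U) on D(Z)={3,4,6,7} D(U)={1,3,5,6}: Z {3,4,6,7}->{3,4}; U {1,3,5,6}->{5,6}
So after constraint 1: D(Z)={3,4}, size = 2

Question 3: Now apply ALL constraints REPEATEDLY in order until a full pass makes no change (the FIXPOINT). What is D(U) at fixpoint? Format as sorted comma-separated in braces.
Answer: {}

Derivation:
pass 0 (initial): D(U)={1,3,5,6}
pass 1: U {1,3,5,6}->{}; V {1,2,3,4,6,7}->{}; Z {3,4,6,7}->{}
pass 2: no change
Fixpoint after 2 passes: D(U) = {}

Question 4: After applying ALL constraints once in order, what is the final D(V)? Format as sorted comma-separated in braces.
Answer: {}

Derivation:
Constraint 1 (Z < U) on D(Z)={3,4,6,7} D(U)={1,3,5,6}: Z {3,4,6,7}->{3,4}; U {1,3,5,6}->{5,6}
Constraint 2 (Z < V) on D(Z)={3,4} D(V)={1,2,3,4,6,7}: V {1,2,3,4,6,7}->{4,6,7}
Constraint 3 (V + Z = U) on D(V)={4,6,7} D(Z)={3,4} D(U)={5,6}: V {4,6,7}->{}; Z {3,4}->{}; U {5,6}->{}
So after all 3 constraints: D(V) = {}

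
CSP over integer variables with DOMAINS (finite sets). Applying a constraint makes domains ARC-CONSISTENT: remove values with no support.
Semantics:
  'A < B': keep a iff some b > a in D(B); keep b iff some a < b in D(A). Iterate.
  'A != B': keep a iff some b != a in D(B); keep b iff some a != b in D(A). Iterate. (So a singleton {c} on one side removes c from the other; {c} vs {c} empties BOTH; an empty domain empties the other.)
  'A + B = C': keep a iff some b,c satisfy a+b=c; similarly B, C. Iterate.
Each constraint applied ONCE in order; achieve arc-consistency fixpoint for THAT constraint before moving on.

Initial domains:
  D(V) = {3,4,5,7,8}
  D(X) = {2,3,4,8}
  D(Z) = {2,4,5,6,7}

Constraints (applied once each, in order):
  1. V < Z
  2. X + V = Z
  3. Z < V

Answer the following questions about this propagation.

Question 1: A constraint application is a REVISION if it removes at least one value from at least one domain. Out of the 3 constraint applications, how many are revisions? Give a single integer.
Answer: 3

Derivation:
Constraint 1 (V < Z) on D(V)={3,4,5,7,8} D(Z)={2,4,5,6,7}: V {3,4,5,7,8}->{3,4,5}; Z {2,4,5,6,7}->{4,5,6,7} => REVISION
Constraint 2 (X + V = Z) on D(X)={2,3,4,8} D(V)={3,4,5} D(Z)={4,5,6,7}: X {2,3,4,8}->{2,3,4}; Z {4,5,6,7}->{5,6,7} => REVISION
Constraint 3 (Z < V) on D(Z)={5,6,7} D(V)={3,4,5}: Z {5,6,7}->{}; V {3,4,5}->{} => REVISION
Total revisions = 3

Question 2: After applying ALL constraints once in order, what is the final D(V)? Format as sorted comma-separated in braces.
Answer: {}

Derivation:
Constraint 1 (V < Z) on D(V)={3,4,5,7,8} D(Z)={2,4,5,6,7}: V {3,4,5,7,8}->{3,4,5}; Z {2,4,5,6,7}->{4,5,6,7}
Constraint 2 (X + V = Z) on D(X)={2,3,4,8} D(V)={3,4,5} D(Z)={4,5,6,7}: X {2,3,4,8}->{2,3,4}; Z {4,5,6,7}->{5,6,7}
Constraint 3 (Z < V) on D(Z)={5,6,7} D(V)={3,4,5}: Z {5,6,7}->{}; V {3,4,5}->{}
So after all 3 constraints: D(V) = {}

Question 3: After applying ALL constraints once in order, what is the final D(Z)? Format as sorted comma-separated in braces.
Constraint 1 (V < Z) on D(V)={3,4,5,7,8} D(Z)={2,4,5,6,7}: V {3,4,5,7,8}->{3,4,5}; Z {2,4,5,6,7}->{4,5,6,7}
Constraint 2 (X + V = Z) on D(X)={2,3,4,8} D(V)={3,4,5} D(Z)={4,5,6,7}: X {2,3,4,8}->{2,3,4}; Z {4,5,6,7}->{5,6,7}
Constraint 3 (Z < V) on D(Z)={5,6,7} D(V)={3,4,5}: Z {5,6,7}->{}; V {3,4,5}->{}
So after all 3 constraints: D(Z) = {}

Answer: {}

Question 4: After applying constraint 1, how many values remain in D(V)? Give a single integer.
Answer: 3

Derivation:
Constraint 1 (V < Z) on D(V)={3,4,5,7,8} D(Z)={2,4,5,6,7}: V {3,4,5,7,8}->{3,4,5}; Z {2,4,5,6,7}->{4,5,6,7}
So after constraint 1: D(V)={3,4,5}, size = 3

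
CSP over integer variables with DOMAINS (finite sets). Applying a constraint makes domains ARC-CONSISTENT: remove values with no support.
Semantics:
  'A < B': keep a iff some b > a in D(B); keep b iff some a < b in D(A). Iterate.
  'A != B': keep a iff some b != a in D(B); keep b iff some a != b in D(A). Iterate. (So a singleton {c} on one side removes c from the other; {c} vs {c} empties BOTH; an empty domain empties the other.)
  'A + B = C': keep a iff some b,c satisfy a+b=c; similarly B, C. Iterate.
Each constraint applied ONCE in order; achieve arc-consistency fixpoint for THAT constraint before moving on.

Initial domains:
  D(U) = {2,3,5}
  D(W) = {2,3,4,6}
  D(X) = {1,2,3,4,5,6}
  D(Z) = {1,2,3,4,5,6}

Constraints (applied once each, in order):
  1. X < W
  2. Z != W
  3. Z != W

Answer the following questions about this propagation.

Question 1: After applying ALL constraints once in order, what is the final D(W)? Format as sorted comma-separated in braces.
Constraint 1 (X < W) on D(X)={1,2,3,4,5,6} D(W)={2,3,4,6}: X {1,2,3,4,5,6}->{1,2,3,4,5}
Constraint 2 (Z != W) on D(Z)={1,2,3,4,5,6} D(W)={2,3,4,6}: no change
Constraint 3 (Z != W) on D(Z)={1,2,3,4,5,6} D(W)={2,3,4,6}: no change
So after all 3 constraints: D(W) = {2,3,4,6}

Answer: {2,3,4,6}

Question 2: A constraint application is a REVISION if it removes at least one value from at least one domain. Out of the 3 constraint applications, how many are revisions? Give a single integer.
Constraint 1 (X < W) on D(X)={1,2,3,4,5,6} D(W)={2,3,4,6}: X {1,2,3,4,5,6}->{1,2,3,4,5} => REVISION
Constraint 2 (Z != W) on D(Z)={1,2,3,4,5,6} D(W)={2,3,4,6}: no change => not a revision
Constraint 3 (Z != W) on D(Z)={1,2,3,4,5,6} D(W)={2,3,4,6}: no change => not a revision
Total revisions = 1

Answer: 1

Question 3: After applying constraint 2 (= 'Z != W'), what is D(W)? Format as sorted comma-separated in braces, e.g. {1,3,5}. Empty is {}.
Answer: {2,3,4,6}

Derivation:
Constraint 1 (X < W) on D(X)={1,2,3,4,5,6} D(W)={2,3,4,6}: X {1,2,3,4,5,6}->{1,2,3,4,5}
Constraint 2 (Z != W) on D(Z)={1,2,3,4,5,6} D(W)={2,3,4,6}: no change
So after constraint 2: D(W) = {2,3,4,6}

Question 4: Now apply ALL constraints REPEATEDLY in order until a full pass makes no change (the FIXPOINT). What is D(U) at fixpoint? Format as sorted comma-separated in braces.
Answer: {2,3,5}

Derivation:
pass 0 (initial): D(U)={2,3,5}
pass 1: X {1,2,3,4,5,6}->{1,2,3,4,5}
pass 2: no change
Fixpoint after 2 passes: D(U) = {2,3,5}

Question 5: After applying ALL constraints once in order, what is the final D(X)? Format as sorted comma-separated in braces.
Answer: {1,2,3,4,5}

Derivation:
Constraint 1 (X < W) on D(X)={1,2,3,4,5,6} D(W)={2,3,4,6}: X {1,2,3,4,5,6}->{1,2,3,4,5}
Constraint 2 (Z != W) on D(Z)={1,2,3,4,5,6} D(W)={2,3,4,6}: no change
Constraint 3 (Z != W) on D(Z)={1,2,3,4,5,6} D(W)={2,3,4,6}: no change
So after all 3 constraints: D(X) = {1,2,3,4,5}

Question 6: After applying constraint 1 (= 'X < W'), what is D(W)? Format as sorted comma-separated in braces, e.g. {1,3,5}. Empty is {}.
Constraint 1 (X < W) on D(X)={1,2,3,4,5,6} D(W)={2,3,4,6}: X {1,2,3,4,5,6}->{1,2,3,4,5}
So after constraint 1: D(W) = {2,3,4,6}

Answer: {2,3,4,6}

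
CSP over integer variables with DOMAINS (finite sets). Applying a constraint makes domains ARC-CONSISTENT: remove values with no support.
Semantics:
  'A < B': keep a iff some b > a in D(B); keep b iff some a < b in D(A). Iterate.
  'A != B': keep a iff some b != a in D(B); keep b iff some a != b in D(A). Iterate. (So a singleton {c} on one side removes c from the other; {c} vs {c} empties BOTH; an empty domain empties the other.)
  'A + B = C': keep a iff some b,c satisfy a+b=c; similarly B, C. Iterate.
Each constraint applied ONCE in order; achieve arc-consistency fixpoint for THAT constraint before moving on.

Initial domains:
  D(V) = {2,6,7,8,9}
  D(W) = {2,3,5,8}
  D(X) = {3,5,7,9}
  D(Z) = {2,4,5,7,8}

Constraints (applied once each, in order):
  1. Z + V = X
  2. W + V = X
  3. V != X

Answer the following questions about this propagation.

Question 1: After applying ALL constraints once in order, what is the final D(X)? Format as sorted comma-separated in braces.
Answer: {7,9}

Derivation:
Constraint 1 (Z + V = X) on D(Z)={2,4,5,7,8} D(V)={2,6,7,8,9} D(X)={3,5,7,9}: Z {2,4,5,7,8}->{2,5,7}; V {2,6,7,8,9}->{2,7}; X {3,5,7,9}->{7,9}
Constraint 2 (W + V = X) on D(W)={2,3,5,8} D(V)={2,7} D(X)={7,9}: W {2,3,5,8}->{2,5}
Constraint 3 (V != X) on D(V)={2,7} D(X)={7,9}: no change
So after all 3 constraints: D(X) = {7,9}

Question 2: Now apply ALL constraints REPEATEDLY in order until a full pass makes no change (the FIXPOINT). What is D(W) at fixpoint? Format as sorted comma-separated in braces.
Answer: {2,5}

Derivation:
pass 0 (initial): D(W)={2,3,5,8}
pass 1: V {2,6,7,8,9}->{2,7}; W {2,3,5,8}->{2,5}; X {3,5,7,9}->{7,9}; Z {2,4,5,7,8}->{2,5,7}
pass 2: no change
Fixpoint after 2 passes: D(W) = {2,5}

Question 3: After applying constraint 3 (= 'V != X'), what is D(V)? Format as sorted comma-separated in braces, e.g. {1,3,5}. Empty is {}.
Constraint 1 (Z + V = X) on D(Z)={2,4,5,7,8} D(V)={2,6,7,8,9} D(X)={3,5,7,9}: Z {2,4,5,7,8}->{2,5,7}; V {2,6,7,8,9}->{2,7}; X {3,5,7,9}->{7,9}
Constraint 2 (W + V = X) on D(W)={2,3,5,8} D(V)={2,7} D(X)={7,9}: W {2,3,5,8}->{2,5}
Constraint 3 (V != X) on D(V)={2,7} D(X)={7,9}: no change
So after constraint 3: D(V) = {2,7}

Answer: {2,7}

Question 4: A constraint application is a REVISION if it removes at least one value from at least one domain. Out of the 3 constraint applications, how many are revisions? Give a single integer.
Constraint 1 (Z + V = X) on D(Z)={2,4,5,7,8} D(V)={2,6,7,8,9} D(X)={3,5,7,9}: Z {2,4,5,7,8}->{2,5,7}; V {2,6,7,8,9}->{2,7}; X {3,5,7,9}->{7,9} => REVISION
Constraint 2 (W + V = X) on D(W)={2,3,5,8} D(V)={2,7} D(X)={7,9}: W {2,3,5,8}->{2,5} => REVISION
Constraint 3 (V != X) on D(V)={2,7} D(X)={7,9}: no change => not a revision
Total revisions = 2

Answer: 2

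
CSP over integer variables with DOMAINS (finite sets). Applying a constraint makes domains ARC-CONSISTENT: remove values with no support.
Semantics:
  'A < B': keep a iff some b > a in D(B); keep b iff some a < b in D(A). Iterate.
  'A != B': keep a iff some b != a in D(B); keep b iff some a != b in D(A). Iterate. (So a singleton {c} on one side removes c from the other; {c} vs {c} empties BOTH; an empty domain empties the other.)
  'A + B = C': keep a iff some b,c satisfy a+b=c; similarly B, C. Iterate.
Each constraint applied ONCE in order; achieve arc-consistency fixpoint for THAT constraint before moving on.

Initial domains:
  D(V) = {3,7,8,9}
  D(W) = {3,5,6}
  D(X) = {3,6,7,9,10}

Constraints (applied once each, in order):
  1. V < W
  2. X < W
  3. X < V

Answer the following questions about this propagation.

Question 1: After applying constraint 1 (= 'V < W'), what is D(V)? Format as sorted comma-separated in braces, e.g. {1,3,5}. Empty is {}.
Constraint 1 (V < W) on D(V)={3,7,8,9} D(W)={3,5,6}: V {3,7,8,9}->{3}; W {3,5,6}->{5,6}
So after constraint 1: D(V) = {3}

Answer: {3}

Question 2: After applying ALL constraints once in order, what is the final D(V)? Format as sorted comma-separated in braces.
Answer: {}

Derivation:
Constraint 1 (V < W) on D(V)={3,7,8,9} D(W)={3,5,6}: V {3,7,8,9}->{3}; W {3,5,6}->{5,6}
Constraint 2 (X < W) on D(X)={3,6,7,9,10} D(W)={5,6}: X {3,6,7,9,10}->{3}
Constraint 3 (X < V) on D(X)={3} D(V)={3}: X {3}->{}; V {3}->{}
So after all 3 constraints: D(V) = {}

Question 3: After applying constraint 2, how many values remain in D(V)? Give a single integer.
Answer: 1

Derivation:
Constraint 1 (V < W) on D(V)={3,7,8,9} D(W)={3,5,6}: V {3,7,8,9}->{3}; W {3,5,6}->{5,6}
Constraint 2 (X < W) on D(X)={3,6,7,9,10} D(W)={5,6}: X {3,6,7,9,10}->{3}
So after constraint 2: D(V)={3}, size = 1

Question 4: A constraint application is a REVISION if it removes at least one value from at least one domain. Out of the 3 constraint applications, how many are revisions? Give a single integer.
Answer: 3

Derivation:
Constraint 1 (V < W) on D(V)={3,7,8,9} D(W)={3,5,6}: V {3,7,8,9}->{3}; W {3,5,6}->{5,6} => REVISION
Constraint 2 (X < W) on D(X)={3,6,7,9,10} D(W)={5,6}: X {3,6,7,9,10}->{3} => REVISION
Constraint 3 (X < V) on D(X)={3} D(V)={3}: X {3}->{}; V {3}->{} => REVISION
Total revisions = 3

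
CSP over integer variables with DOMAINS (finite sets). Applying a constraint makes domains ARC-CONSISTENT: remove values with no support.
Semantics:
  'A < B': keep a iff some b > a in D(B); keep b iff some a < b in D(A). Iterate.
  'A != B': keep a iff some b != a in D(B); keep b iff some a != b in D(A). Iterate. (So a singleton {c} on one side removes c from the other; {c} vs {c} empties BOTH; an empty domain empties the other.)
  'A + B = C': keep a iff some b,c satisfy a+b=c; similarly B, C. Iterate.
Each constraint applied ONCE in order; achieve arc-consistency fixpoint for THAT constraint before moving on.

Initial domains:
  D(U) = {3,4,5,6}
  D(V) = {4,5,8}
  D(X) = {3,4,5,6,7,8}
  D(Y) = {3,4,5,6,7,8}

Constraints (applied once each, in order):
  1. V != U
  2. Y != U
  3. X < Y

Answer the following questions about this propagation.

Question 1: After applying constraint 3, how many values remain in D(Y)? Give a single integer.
Constraint 1 (V != U) on D(V)={4,5,8} D(U)={3,4,5,6}: no change
Constraint 2 (Y != U) on D(Y)={3,4,5,6,7,8} D(U)={3,4,5,6}: no change
Constraint 3 (X < Y) on D(X)={3,4,5,6,7,8} D(Y)={3,4,5,6,7,8}: X {3,4,5,6,7,8}->{3,4,5,6,7}; Y {3,4,5,6,7,8}->{4,5,6,7,8}
So after constraint 3: D(Y)={4,5,6,7,8}, size = 5

Answer: 5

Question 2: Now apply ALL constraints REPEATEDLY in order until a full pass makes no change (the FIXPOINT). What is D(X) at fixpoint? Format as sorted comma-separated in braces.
pass 0 (initial): D(X)={3,4,5,6,7,8}
pass 1: X {3,4,5,6,7,8}->{3,4,5,6,7}; Y {3,4,5,6,7,8}->{4,5,6,7,8}
pass 2: no change
Fixpoint after 2 passes: D(X) = {3,4,5,6,7}

Answer: {3,4,5,6,7}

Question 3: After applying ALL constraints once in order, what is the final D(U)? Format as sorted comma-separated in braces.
Constraint 1 (V != U) on D(V)={4,5,8} D(U)={3,4,5,6}: no change
Constraint 2 (Y != U) on D(Y)={3,4,5,6,7,8} D(U)={3,4,5,6}: no change
Constraint 3 (X < Y) on D(X)={3,4,5,6,7,8} D(Y)={3,4,5,6,7,8}: X {3,4,5,6,7,8}->{3,4,5,6,7}; Y {3,4,5,6,7,8}->{4,5,6,7,8}
So after all 3 constraints: D(U) = {3,4,5,6}

Answer: {3,4,5,6}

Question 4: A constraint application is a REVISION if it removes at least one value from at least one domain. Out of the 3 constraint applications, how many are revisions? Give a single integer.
Answer: 1

Derivation:
Constraint 1 (V != U) on D(V)={4,5,8} D(U)={3,4,5,6}: no change => not a revision
Constraint 2 (Y != U) on D(Y)={3,4,5,6,7,8} D(U)={3,4,5,6}: no change => not a revision
Constraint 3 (X < Y) on D(X)={3,4,5,6,7,8} D(Y)={3,4,5,6,7,8}: X {3,4,5,6,7,8}->{3,4,5,6,7}; Y {3,4,5,6,7,8}->{4,5,6,7,8} => REVISION
Total revisions = 1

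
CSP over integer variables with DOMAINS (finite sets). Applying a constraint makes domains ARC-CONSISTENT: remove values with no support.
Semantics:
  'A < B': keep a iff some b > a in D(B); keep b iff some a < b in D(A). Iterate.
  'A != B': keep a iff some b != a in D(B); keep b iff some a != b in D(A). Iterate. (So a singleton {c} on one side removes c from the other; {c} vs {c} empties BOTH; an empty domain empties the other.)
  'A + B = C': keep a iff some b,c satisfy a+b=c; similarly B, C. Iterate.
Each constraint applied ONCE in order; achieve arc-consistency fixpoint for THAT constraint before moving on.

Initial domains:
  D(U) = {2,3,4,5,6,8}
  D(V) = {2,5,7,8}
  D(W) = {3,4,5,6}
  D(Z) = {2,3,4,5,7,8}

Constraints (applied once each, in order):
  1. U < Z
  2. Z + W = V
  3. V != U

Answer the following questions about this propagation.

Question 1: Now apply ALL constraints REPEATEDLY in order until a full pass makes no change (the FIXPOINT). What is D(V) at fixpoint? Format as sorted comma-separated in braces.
Answer: {7,8}

Derivation:
pass 0 (initial): D(V)={2,5,7,8}
pass 1: U {2,3,4,5,6,8}->{2,3,4,5,6}; V {2,5,7,8}->{7,8}; W {3,4,5,6}->{3,4,5}; Z {2,3,4,5,7,8}->{3,4,5}
pass 2: U {2,3,4,5,6}->{2,3,4}
pass 3: no change
Fixpoint after 3 passes: D(V) = {7,8}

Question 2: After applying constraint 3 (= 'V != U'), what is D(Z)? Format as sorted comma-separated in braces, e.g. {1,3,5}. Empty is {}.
Answer: {3,4,5}

Derivation:
Constraint 1 (U < Z) on D(U)={2,3,4,5,6,8} D(Z)={2,3,4,5,7,8}: U {2,3,4,5,6,8}->{2,3,4,5,6}; Z {2,3,4,5,7,8}->{3,4,5,7,8}
Constraint 2 (Z + W = V) on D(Z)={3,4,5,7,8} D(W)={3,4,5,6} D(V)={2,5,7,8}: Z {3,4,5,7,8}->{3,4,5}; W {3,4,5,6}->{3,4,5}; V {2,5,7,8}->{7,8}
Constraint 3 (V != U) on D(V)={7,8} D(U)={2,3,4,5,6}: no change
So after constraint 3: D(Z) = {3,4,5}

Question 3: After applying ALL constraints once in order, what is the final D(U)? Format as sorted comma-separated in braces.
Answer: {2,3,4,5,6}

Derivation:
Constraint 1 (U < Z) on D(U)={2,3,4,5,6,8} D(Z)={2,3,4,5,7,8}: U {2,3,4,5,6,8}->{2,3,4,5,6}; Z {2,3,4,5,7,8}->{3,4,5,7,8}
Constraint 2 (Z + W = V) on D(Z)={3,4,5,7,8} D(W)={3,4,5,6} D(V)={2,5,7,8}: Z {3,4,5,7,8}->{3,4,5}; W {3,4,5,6}->{3,4,5}; V {2,5,7,8}->{7,8}
Constraint 3 (V != U) on D(V)={7,8} D(U)={2,3,4,5,6}: no change
So after all 3 constraints: D(U) = {2,3,4,5,6}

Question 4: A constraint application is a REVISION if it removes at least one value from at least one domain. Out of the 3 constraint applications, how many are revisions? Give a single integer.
Constraint 1 (U < Z) on D(U)={2,3,4,5,6,8} D(Z)={2,3,4,5,7,8}: U {2,3,4,5,6,8}->{2,3,4,5,6}; Z {2,3,4,5,7,8}->{3,4,5,7,8} => REVISION
Constraint 2 (Z + W = V) on D(Z)={3,4,5,7,8} D(W)={3,4,5,6} D(V)={2,5,7,8}: Z {3,4,5,7,8}->{3,4,5}; W {3,4,5,6}->{3,4,5}; V {2,5,7,8}->{7,8} => REVISION
Constraint 3 (V != U) on D(V)={7,8} D(U)={2,3,4,5,6}: no change => not a revision
Total revisions = 2

Answer: 2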